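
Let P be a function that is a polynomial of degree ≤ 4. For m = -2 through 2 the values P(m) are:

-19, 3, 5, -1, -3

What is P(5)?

Write P(m) = am^4 + bm³ + cm² + dm + e; the 5 given values yield a linear system in the 5 coefficients.
Solving, the leading coefficient vanishes, and P(m) = 2m³ - 4m² - 4m + 5.
Then P(5) = 135.

135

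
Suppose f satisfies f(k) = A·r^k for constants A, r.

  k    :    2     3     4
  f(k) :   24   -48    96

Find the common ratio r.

Consecutive ratio: -48/24 = -2, and 96/(-48) = -2, so r = -2.
Then A·(-2)^2 = 24 gives A = 6, and f(k) = 6·(-2)^k.

-2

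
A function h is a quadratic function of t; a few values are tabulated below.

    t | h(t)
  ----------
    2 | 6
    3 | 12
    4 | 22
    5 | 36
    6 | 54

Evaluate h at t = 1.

4

Write h(t) = at² + bt + c; the 5 given values yield a linear system in the 3 coefficients.
Solving, h(t) = 2t² - 4t + 6.
Then h(1) = 4.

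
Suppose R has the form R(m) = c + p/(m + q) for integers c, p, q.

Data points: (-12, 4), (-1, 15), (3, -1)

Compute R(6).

1

(R(m) − c)(m + q) = p for each data point; the three points give a linear system in c and q, then p follows.
Solving: c = 3, q = 0, p = -12, so R(m) = 3 − 12/(m + 0).
Then R(6) = 3 − 12/6 = 1.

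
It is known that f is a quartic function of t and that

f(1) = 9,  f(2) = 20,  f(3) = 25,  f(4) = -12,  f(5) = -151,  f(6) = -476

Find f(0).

Write f(t) = at^4 + bt³ + ct² + dt + e; the 6 given values yield a linear system in the 5 coefficients.
Solving, f(t) = -t^4 + 4t³ - 2t² + 4t + 4.
Then f(0) = 4.

4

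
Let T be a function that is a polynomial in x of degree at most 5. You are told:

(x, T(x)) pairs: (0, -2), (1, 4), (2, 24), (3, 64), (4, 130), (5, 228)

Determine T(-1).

First differences: 6, 20, 40, 66, 98. Second differences: 14, 20, 26, 32. Third differences: 6, 6, 6.
Level-3 differences are constant, so T has degree 3.
Fitting a degree-3 polynomial gives T(x) = x³ + 4x² + x - 2.
Then T(-1) = 0.

0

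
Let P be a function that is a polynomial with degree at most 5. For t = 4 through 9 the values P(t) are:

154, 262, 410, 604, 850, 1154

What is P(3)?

80

First differences: 108, 148, 194, 246, 304. Second differences: 40, 46, 52, 58. Third differences: 6, 6, 6.
Level-3 differences are constant, so P has degree 3.
Fitting a degree-3 polynomial gives P(t) = t³ + 5t² + 2t + 2.
Then P(3) = 80.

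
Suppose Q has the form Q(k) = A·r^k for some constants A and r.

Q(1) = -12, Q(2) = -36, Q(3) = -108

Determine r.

3

Consecutive ratio: -36/(-12) = 3, and -108/(-36) = 3, so r = 3.
Then A·3^1 = -12 gives A = -4, and Q(k) = -4·3^k.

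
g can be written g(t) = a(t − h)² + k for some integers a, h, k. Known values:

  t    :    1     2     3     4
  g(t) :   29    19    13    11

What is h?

4

First differences -10, -6, -2; second difference 4 = 2a, so a = 2.
Expanding, the t-coefficient is −2ah = -4h; matching it to the data gives h = 4, and then k = 11.
So g(t) = 2(t − 4)² + 11.
Hence h = 4.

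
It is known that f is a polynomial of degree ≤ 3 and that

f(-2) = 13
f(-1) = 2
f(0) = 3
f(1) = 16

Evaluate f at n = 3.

78

First differences: -11, 1, 13. Second differences: 12, 12.
Level-2 differences are constant, so f has degree 2.
Fitting a degree-2 polynomial gives f(n) = 6n² + 7n + 3.
Then f(3) = 78.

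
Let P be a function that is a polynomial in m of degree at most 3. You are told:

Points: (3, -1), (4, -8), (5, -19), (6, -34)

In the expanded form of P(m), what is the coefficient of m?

7

First differences: -7, -11, -15. Second differences: -4, -4.
Level-2 differences are constant, so P has degree 2.
Fitting a degree-2 polynomial gives P(m) = -2m² + 7m - 4.
The coefficient of m is 7.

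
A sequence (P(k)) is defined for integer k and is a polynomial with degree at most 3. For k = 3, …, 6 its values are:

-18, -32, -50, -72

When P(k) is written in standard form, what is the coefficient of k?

Write P(k) = ak³ + bk² + ck + d; the 4 given values yield a linear system in the 4 coefficients.
Solving, the leading coefficient vanishes, and P(k) = -2k².
The coefficient of k is 0.

0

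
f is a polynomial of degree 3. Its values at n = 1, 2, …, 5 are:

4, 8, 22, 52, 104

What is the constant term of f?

4

First differences: 4, 14, 30, 52. Second differences: 10, 16, 22. Third differences: 6, 6.
Level-3 differences are constant, so f has degree 3.
Fitting a degree-3 polynomial gives f(n) = n³ - n² + 4.
The constant term is f(0) = 4.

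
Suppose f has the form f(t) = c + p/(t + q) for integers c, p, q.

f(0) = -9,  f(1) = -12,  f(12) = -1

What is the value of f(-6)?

(f(t) − c)(t + q) = p for each data point; the three points give a linear system in c and q, then p follows.
Solving: c = -3, q = -3, p = 18, so f(t) = -3 + 18/(t − 3).
Then f(-6) = -3 + 18/(-9) = -5.

-5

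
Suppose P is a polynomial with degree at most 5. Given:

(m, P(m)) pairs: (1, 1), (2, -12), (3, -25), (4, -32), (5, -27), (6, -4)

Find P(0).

First differences: -13, -13, -7, 5, 23. Second differences: 0, 6, 12, 18. Third differences: 6, 6, 6.
Level-3 differences are constant, so P has degree 3.
Fitting a degree-3 polynomial gives P(m) = m³ - 6m² - 2m + 8.
Then P(0) = 8.

8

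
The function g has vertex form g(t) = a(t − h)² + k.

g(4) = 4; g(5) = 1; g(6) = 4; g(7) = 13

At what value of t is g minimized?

First differences -3, 3, 9; second difference 6 = 2a, so a = 3.
Expanding, the t-coefficient is −2ah = -6h; matching it to the data gives h = 5, and then k = 1.
So g(t) = 3(t − 5)² + 1.
Hence h = 5.

5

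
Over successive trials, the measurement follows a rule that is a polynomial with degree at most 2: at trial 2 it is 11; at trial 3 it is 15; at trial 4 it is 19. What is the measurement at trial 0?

Write the value at t as h(t).
First differences: 4, 4.
Level-1 differences are constant, so h has degree 1.
Fitting a degree-1 polynomial gives h(t) = 4t + 3.
Then h(0) = 3.

3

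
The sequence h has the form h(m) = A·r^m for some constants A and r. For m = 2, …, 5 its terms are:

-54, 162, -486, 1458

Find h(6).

-4374

Consecutive ratio: 162/(-54) = -3, and -486/162 = -3, so r = -3.
Then A·(-3)^2 = -54 gives A = -6, and h(m) = -6·(-3)^m.
h(6) = -6·(-3)^6 = -4374.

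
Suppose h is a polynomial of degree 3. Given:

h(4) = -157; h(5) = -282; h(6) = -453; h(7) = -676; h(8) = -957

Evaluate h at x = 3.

-72

First differences: -125, -171, -223, -281. Second differences: -46, -52, -58. Third differences: -6, -6.
Level-3 differences are constant, so h has degree 3.
Fitting a degree-3 polynomial gives h(x) = -x³ - 8x² + 8x + 3.
Then h(3) = -72.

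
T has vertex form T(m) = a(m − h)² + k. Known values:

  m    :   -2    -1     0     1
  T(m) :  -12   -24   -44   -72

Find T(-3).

First differences -12, -20, -28; second difference -8 = 2a, so a = -4.
Expanding, the m-coefficient is −2ah = 8h; matching it to the data gives h = -3, and then k = -8.
So T(m) = -4(m + 3)² − 8.
T(-3) = -4·0² − 8 = -8.

-8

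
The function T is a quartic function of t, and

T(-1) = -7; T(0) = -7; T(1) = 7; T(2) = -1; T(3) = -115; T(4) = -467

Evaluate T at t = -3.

First differences: 0, 14, -8, -114, -352. Second differences: 14, -22, -106, -238. Third differences: -36, -84, -132. Fourth differences: -48, -48.
Level-4 differences are constant, so T has degree 4.
Fitting a degree-4 polynomial gives T(t) = -2t^4 - 2t³ + 9t² + 9t - 7.
Then T(-3) = -61.

-61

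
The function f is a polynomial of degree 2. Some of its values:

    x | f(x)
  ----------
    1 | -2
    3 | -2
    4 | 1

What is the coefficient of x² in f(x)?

1

Write f(x) = ax² + bx + c; the 3 given values yield a linear system in the 3 coefficients.
Solving, f(x) = x² - 4x + 1.
The coefficient of x² is 1.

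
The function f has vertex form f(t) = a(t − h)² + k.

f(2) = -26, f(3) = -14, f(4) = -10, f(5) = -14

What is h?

First differences 12, 4, -4; second difference -8 = 2a, so a = -4.
Expanding, the t-coefficient is −2ah = 8h; matching it to the data gives h = 4, and then k = -10.
So f(t) = -4(t − 4)² − 10.
Hence h = 4.

4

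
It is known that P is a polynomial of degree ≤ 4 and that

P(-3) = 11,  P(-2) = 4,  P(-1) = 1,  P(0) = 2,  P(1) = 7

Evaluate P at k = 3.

Write P(k) = ak^4 + bk³ + ck² + dk + e; the 5 given values yield a linear system in the 5 coefficients.
Solving, the top 2 coefficients vanish, and P(k) = 2k² + 3k + 2.
Then P(3) = 29.

29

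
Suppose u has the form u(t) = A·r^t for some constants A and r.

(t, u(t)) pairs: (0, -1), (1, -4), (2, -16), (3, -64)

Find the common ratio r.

4

Consecutive ratio: -4/(-1) = 4, and -16/(-4) = 4, so r = 4.
Then A·4^0 = -1 gives A = -1, and u(t) = -1·4^t.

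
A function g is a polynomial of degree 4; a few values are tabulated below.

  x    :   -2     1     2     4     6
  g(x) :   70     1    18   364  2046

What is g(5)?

945

Write g(x) = ax^4 + bx³ + cx² + dx + e; the 5 given values yield a linear system in the 5 coefficients.
Solving, g(x) = 2x^4 - 3x³ + 3x² - x.
Then g(5) = 945.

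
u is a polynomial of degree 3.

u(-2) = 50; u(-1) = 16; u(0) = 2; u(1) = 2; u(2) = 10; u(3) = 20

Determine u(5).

First differences: -34, -14, 0, 8, 10. Second differences: 20, 14, 8, 2. Third differences: -6, -6, -6.
Level-3 differences are constant, so u has degree 3.
Fitting a degree-3 polynomial gives u(n) = -n³ + 7n² - 6n + 2.
Then u(5) = 22.

22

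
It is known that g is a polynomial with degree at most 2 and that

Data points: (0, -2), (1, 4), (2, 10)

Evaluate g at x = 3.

Write g(x) = ax² + bx + c; the 3 given values yield a linear system in the 3 coefficients.
Solving, the leading coefficient vanishes, and g(x) = 6x - 2.
Then g(3) = 16.

16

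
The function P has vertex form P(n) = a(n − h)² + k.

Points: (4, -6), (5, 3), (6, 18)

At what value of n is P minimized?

First differences 9, 15; second difference 6 = 2a, so a = 3.
Expanding, the n-coefficient is −2ah = -6h; matching it to the data gives h = 3, and then k = -9.
So P(n) = 3(n − 3)² − 9.
Hence h = 3.

3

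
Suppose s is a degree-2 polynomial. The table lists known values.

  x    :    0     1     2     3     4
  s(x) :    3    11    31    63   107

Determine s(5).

163

First differences: 8, 20, 32, 44. Second differences: 12, 12, 12.
Level-2 differences are constant, so s has degree 2.
Extending the table by one column gives the next first difference 56, so s(5) = 107 + 56 = 163.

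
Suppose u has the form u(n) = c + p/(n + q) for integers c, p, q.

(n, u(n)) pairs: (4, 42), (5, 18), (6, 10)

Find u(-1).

(u(n) − c)(n + q) = p for each data point; the three points give a linear system in c and q, then p follows.
Solving: c = -6, q = -3, p = 48, so u(n) = -6 + 48/(n − 3).
Then u(-1) = -6 + 48/(-4) = -18.

-18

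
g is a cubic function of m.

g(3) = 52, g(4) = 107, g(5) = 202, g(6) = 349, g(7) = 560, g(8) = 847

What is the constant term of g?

7

Write g(m) = am³ + bm² + cm + d; the 6 given values yield a linear system in the 4 coefficients.
Solving, g(m) = 2m³ - 4m² + 9m + 7.
The constant term is g(0) = 7.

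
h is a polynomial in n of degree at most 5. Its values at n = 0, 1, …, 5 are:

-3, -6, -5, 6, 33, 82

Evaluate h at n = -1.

Write h(n) = an^5 + bn^4 + cn³ + dn² + en + p; the 6 given values yield a linear system in the 6 coefficients.
Solving, the top 2 coefficients vanish, and h(n) = n³ - n² - 3n - 3.
Then h(-1) = -2.

-2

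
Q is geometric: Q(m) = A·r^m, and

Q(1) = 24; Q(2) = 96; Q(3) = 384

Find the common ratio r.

Consecutive ratio: 96/24 = 4, and 384/96 = 4, so r = 4.
Then A·4^1 = 24 gives A = 6, and Q(m) = 6·4^m.

4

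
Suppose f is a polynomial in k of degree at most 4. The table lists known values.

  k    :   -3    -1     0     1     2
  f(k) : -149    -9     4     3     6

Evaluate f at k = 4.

96

Write f(k) = ak^4 + bk³ + ck² + dk + e; the 5 given values yield a linear system in the 5 coefficients.
Solving, the leading coefficient vanishes, and f(k) = 3k³ - 7k² + 3k + 4.
Then f(4) = 96.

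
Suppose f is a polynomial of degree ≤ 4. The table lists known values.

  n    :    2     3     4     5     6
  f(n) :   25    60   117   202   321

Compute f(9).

First differences: 35, 57, 85, 119. Second differences: 22, 28, 34. Third differences: 6, 6.
Level-3 differences are constant, so f has degree 3.
Fitting a degree-3 polynomial gives f(n) = n³ + 2n² + 6n - 3.
Then f(9) = 942.

942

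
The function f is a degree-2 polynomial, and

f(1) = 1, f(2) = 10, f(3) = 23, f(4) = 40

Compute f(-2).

Write f(m) = am² + bm + c; the 4 given values yield a linear system in the 3 coefficients.
Solving, f(m) = 2m² + 3m - 4.
Then f(-2) = -2.

-2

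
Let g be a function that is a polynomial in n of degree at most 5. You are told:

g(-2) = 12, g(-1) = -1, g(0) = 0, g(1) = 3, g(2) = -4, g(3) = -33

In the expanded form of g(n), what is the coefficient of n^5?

0

First differences: -13, 1, 3, -7, -29. Second differences: 14, 2, -10, -22. Third differences: -12, -12, -12.
Level-3 differences are constant, so g has degree 3.
Fitting a degree-3 polynomial gives g(n) = -2n³ + n² + 4n.
The coefficient of n^5 is 0.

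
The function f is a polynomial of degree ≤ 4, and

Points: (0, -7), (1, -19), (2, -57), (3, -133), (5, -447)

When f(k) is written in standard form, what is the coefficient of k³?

Write f(k) = ak^4 + bk³ + ck² + dk + e; the 5 given values yield a linear system in the 5 coefficients.
Solving, the leading coefficient vanishes, and f(k) = -2k³ - 7k² - 3k - 7.
The coefficient of k³ is -2.

-2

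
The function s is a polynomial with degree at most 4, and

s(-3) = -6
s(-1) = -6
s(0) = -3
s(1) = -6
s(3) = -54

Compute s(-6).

99

Write s(x) = ax^4 + bx³ + cx² + dx + e; the 5 given values yield a linear system in the 5 coefficients.
Solving, the leading coefficient vanishes, and s(x) = -x³ - 3x² + x - 3.
Then s(-6) = 99.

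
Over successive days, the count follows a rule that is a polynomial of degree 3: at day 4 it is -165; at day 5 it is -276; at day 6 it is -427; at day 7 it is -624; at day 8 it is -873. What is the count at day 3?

Write the value at x as T(x).
First differences: -111, -151, -197, -249. Second differences: -40, -46, -52. Third differences: -6, -6.
Level-3 differences are constant, so T has degree 3.
Fitting a degree-3 polynomial gives T(x) = -x³ - 5x² - 5x - 1.
Then T(3) = -88.

-88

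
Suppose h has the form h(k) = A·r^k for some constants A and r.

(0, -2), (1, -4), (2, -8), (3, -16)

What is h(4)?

-32

Consecutive ratio: -4/(-2) = 2, and -8/(-4) = 2, so r = 2.
Then A·2^0 = -2 gives A = -2, and h(k) = -2·2^k.
h(4) = -2·2^4 = -32.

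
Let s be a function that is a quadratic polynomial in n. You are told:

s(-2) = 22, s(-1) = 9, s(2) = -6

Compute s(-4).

Write s(n) = an² + bn + c; the 3 given values yield a linear system in the 3 coefficients.
Solving, s(n) = 2n² - 7n.
Then s(-4) = 60.

60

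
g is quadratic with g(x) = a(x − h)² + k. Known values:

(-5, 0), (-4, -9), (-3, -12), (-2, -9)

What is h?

First differences -9, -3, 3; second difference 6 = 2a, so a = 3.
Expanding, the x-coefficient is −2ah = -6h; matching it to the data gives h = -3, and then k = -12.
So g(x) = 3(x + 3)² − 12.
Hence h = -3.

-3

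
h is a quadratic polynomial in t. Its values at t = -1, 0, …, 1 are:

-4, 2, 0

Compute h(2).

-10

Write h(t) = at² + bt + c; the 3 given values yield a linear system in the 3 coefficients.
Solving, h(t) = -4t² + 2t + 2.
Then h(2) = -10.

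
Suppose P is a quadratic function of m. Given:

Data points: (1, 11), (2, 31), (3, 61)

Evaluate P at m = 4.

101

Write P(m) = am² + bm + c; the 3 given values yield a linear system in the 3 coefficients.
Solving, P(m) = 5m² + 5m + 1.
Then P(4) = 101.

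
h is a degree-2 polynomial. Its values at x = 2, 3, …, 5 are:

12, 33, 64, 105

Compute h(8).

288

Write h(x) = ax² + bx + c; the 4 given values yield a linear system in the 3 coefficients.
Solving, h(x) = 5x² - 4x.
Then h(8) = 288.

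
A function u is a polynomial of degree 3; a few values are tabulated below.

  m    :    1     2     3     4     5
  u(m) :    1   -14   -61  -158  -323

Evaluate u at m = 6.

First differences: -15, -47, -97, -165. Second differences: -32, -50, -68. Third differences: -18, -18.
Level-3 differences are constant, so u has degree 3.
Fitting a degree-3 polynomial gives u(m) = -3m³ + 2m² + 2.
Then u(6) = -574.

-574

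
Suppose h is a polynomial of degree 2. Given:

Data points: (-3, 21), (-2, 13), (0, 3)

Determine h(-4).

31

Write h(k) = ak² + bk + c; the 3 given values yield a linear system in the 3 coefficients.
Solving, h(k) = k² - 3k + 3.
Then h(-4) = 31.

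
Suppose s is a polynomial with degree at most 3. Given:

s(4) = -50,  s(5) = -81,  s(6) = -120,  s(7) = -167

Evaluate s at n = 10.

First differences: -31, -39, -47. Second differences: -8, -8.
Level-2 differences are constant, so s has degree 2.
Fitting a degree-2 polynomial gives s(n) = -4n² + 5n - 6.
Then s(10) = -356.

-356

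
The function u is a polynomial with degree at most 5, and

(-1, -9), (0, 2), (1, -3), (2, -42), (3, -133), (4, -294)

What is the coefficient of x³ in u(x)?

First differences: 11, -5, -39, -91, -161. Second differences: -16, -34, -52, -70. Third differences: -18, -18, -18.
Level-3 differences are constant, so u has degree 3.
Fitting a degree-3 polynomial gives u(x) = -3x³ - 8x² + 6x + 2.
The coefficient of x³ is -3.

-3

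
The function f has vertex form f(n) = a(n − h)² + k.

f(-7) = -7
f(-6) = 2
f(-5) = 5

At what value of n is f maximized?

First differences 9, 3; second difference -6 = 2a, so a = -3.
Expanding, the n-coefficient is −2ah = 6h; matching it to the data gives h = -5, and then k = 5.
So f(n) = -3(n + 5)² + 5.
Hence h = -5.

-5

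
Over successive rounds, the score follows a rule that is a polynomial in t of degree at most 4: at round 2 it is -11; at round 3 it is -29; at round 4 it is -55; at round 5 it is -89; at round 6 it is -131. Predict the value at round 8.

Write the value at t as s(t).
First differences: -18, -26, -34, -42. Second differences: -8, -8, -8.
Level-2 differences are constant, so s has degree 2.
Fitting a degree-2 polynomial gives s(t) = -4t² + 2t + 1.
Then s(8) = -239.

-239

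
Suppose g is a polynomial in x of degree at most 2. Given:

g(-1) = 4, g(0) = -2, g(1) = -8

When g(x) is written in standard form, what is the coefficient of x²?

Write g(x) = ax² + bx + c; the 3 given values yield a linear system in the 3 coefficients.
Solving, the leading coefficient vanishes, and g(x) = -6x - 2.
The coefficient of x² is 0.

0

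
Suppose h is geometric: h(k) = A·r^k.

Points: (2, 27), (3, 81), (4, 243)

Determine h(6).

Consecutive ratio: 81/27 = 3, and 243/81 = 3, so r = 3.
Then A·3^2 = 27 gives A = 3, and h(k) = 3·3^k.
h(6) = 3·3^6 = 2187.

2187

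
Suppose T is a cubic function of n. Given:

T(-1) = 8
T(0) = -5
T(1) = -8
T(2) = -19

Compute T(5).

-280

Write T(n) = an³ + bn² + cn + d; the 4 given values yield a linear system in the 4 coefficients.
Solving, T(n) = -3n³ + 5n² - 5n - 5.
Then T(5) = -280.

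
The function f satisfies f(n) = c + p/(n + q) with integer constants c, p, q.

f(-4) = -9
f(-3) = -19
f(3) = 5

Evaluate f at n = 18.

(f(n) − c)(n + q) = p for each data point; the three points give a linear system in c and q, then p follows.
Solving: c = 1, q = 2, p = 20, so f(n) = 1 + 20/(n + 2).
Then f(18) = 1 + 20/20 = 2.

2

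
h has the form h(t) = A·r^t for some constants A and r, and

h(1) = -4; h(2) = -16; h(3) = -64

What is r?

Consecutive ratio: -16/(-4) = 4, and -64/(-16) = 4, so r = 4.
Then A·4^1 = -4 gives A = -1, and h(t) = -1·4^t.

4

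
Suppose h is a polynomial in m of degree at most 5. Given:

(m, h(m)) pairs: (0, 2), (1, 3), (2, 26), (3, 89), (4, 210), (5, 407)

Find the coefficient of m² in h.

First differences: 1, 23, 63, 121, 197. Second differences: 22, 40, 58, 76. Third differences: 18, 18, 18.
Level-3 differences are constant, so h has degree 3.
Fitting a degree-3 polynomial gives h(m) = 3m³ + 2m² - 4m + 2.
The coefficient of m² is 2.

2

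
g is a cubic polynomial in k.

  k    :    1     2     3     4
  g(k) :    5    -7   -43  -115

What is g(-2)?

Write g(k) = ak³ + bk² + ck + d; the 4 given values yield a linear system in the 4 coefficients.
Solving, g(k) = -2k³ + 2k + 5.
Then g(-2) = 17.

17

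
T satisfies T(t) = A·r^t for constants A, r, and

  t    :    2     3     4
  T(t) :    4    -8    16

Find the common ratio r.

Consecutive ratio: -8/4 = -2, and 16/(-8) = -2, so r = -2.
Then A·(-2)^2 = 4 gives A = 1, and T(t) = 1·(-2)^t.

-2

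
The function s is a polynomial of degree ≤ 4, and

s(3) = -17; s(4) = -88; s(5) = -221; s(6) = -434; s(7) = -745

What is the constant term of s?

4

Write s(x) = ax^4 + bx³ + cx² + dx + e; the 5 given values yield a linear system in the 5 coefficients.
Solving, the leading coefficient vanishes, and s(x) = -3x³ + 5x² + 5x + 4.
The constant term is s(0) = 4.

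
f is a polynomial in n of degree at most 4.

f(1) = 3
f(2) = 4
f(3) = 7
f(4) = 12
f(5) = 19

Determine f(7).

39

First differences: 1, 3, 5, 7. Second differences: 2, 2, 2.
Level-2 differences are constant, so f has degree 2.
Fitting a degree-2 polynomial gives f(n) = n² - 2n + 4.
Then f(7) = 39.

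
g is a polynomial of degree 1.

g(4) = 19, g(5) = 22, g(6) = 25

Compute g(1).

First differences: 3, 3.
Level-1 differences are constant, so g has degree 1.
Fitting a degree-1 polynomial gives g(k) = 3k + 7.
Then g(1) = 10.

10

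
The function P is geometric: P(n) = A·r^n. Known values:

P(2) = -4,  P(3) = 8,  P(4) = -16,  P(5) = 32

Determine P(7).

128

Consecutive ratio: 8/(-4) = -2, and -16/8 = -2, so r = -2.
Then A·(-2)^2 = -4 gives A = -1, and P(n) = -1·(-2)^n.
P(7) = -1·(-2)^7 = 128.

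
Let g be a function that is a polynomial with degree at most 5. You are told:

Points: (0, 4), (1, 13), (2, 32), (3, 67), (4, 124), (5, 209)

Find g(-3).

-23

First differences: 9, 19, 35, 57, 85. Second differences: 10, 16, 22, 28. Third differences: 6, 6, 6.
Level-3 differences are constant, so g has degree 3.
Fitting a degree-3 polynomial gives g(t) = t³ + 2t² + 6t + 4.
Then g(-3) = -23.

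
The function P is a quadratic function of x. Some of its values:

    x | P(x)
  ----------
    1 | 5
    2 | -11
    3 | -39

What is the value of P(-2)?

Write P(x) = ax² + bx + c; the 3 given values yield a linear system in the 3 coefficients.
Solving, P(x) = -6x² + 2x + 9.
Then P(-2) = -19.

-19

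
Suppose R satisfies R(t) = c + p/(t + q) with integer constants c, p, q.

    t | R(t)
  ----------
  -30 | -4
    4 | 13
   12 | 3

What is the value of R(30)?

0

(R(t) − c)(t + q) = p for each data point; the three points give a linear system in c and q, then p follows.
Solving: c = -2, q = 0, p = 60, so R(t) = -2 + 60/(t + 0).
Then R(30) = -2 + 60/30 = 0.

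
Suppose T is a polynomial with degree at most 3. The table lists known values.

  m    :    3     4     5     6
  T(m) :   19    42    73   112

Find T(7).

159

First differences: 23, 31, 39. Second differences: 8, 8.
Level-2 differences are constant, so T has degree 2.
Fitting a degree-2 polynomial gives T(m) = 4m² - 5m - 2.
Then T(7) = 159.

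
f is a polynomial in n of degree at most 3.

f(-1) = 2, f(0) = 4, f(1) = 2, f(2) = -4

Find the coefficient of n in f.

0

First differences: 2, -2, -6. Second differences: -4, -4.
Level-2 differences are constant, so f has degree 2.
Fitting a degree-2 polynomial gives f(n) = -2n² + 4.
The coefficient of n is 0.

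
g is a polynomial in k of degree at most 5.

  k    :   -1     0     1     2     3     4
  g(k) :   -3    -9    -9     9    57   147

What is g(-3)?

-21

Write g(k) = ak^5 + bk^4 + ck³ + dk² + ek + p; the 6 given values yield a linear system in the 6 coefficients.
Solving, the top 2 coefficients vanish, and g(k) = 2k³ + 3k² - 5k - 9.
Then g(-3) = -21.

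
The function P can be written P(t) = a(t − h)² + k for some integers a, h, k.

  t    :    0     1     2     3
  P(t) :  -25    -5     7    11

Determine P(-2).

-89

First differences 20, 12, 4; second difference -8 = 2a, so a = -4.
Expanding, the t-coefficient is −2ah = 8h; matching it to the data gives h = 3, and then k = 11.
So P(t) = -4(t − 3)² + 11.
P(-2) = -4·(-5)² + 11 = -89.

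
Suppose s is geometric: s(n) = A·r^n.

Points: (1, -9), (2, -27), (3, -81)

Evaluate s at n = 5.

Consecutive ratio: -27/(-9) = 3, and -81/(-27) = 3, so r = 3.
Then A·3^1 = -9 gives A = -3, and s(n) = -3·3^n.
s(5) = -3·3^5 = -729.

-729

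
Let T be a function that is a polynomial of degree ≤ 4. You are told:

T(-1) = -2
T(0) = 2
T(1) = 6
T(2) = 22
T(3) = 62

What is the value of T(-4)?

-134

First differences: 4, 4, 16, 40. Second differences: 0, 12, 24. Third differences: 12, 12.
Level-3 differences are constant, so T has degree 3.
Fitting a degree-3 polynomial gives T(m) = 2m³ + 2m + 2.
Then T(-4) = -134.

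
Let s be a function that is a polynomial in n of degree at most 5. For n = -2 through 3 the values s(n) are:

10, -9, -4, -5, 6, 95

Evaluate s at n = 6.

2210

First differences: -19, 5, -1, 11, 89. Second differences: 24, -6, 12, 78. Third differences: -30, 18, 66. Fourth differences: 48, 48.
Level-4 differences are constant, so s has degree 4.
Fitting a degree-4 polynomial gives s(n) = 2n^4 - n³ - 5n² + 3n - 4.
Then s(6) = 2210.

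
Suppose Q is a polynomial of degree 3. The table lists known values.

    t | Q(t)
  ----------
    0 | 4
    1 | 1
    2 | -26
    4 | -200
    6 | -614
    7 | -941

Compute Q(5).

-371

Write Q(t) = at³ + bt² + ct + d; the 6 given values yield a linear system in the 4 coefficients.
Solving, Q(t) = -2t³ - 6t² + 5t + 4.
Then Q(5) = -371.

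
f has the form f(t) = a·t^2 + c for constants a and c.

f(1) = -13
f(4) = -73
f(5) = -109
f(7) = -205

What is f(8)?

From f(1) = -13 and f(4) = -73: 1a + c = -13 and 16a + c = -73.
Subtracting: 15a = -60, so a = -4; then c = -13 − (-4)·1 = -9.
So f(t) = -4t² − 9, and f(8) = -265.

-265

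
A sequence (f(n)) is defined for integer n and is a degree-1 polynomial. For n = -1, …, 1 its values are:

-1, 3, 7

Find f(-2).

-5

First differences: 4, 4.
Level-1 differences are constant, so f has degree 1.
Fitting a degree-1 polynomial gives f(n) = 4n + 3.
Then f(-2) = -5.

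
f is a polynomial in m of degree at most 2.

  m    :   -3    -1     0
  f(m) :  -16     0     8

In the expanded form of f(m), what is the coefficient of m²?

Write f(m) = am² + bm + c; the 3 given values yield a linear system in the 3 coefficients.
Solving, the leading coefficient vanishes, and f(m) = 8m + 8.
The coefficient of m² is 0.

0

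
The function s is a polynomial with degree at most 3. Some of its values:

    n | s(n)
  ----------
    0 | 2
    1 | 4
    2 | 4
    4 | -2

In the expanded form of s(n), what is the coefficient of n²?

-1

Write s(n) = an³ + bn² + cn + d; the 4 given values yield a linear system in the 4 coefficients.
Solving, the leading coefficient vanishes, and s(n) = -n² + 3n + 2.
The coefficient of n² is -1.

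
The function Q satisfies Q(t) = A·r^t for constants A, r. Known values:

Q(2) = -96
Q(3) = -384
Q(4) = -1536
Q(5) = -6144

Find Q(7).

-98304

Consecutive ratio: -384/(-96) = 4, and -1536/(-384) = 4, so r = 4.
Then A·4^2 = -96 gives A = -6, and Q(t) = -6·4^t.
Q(7) = -6·4^7 = -98304.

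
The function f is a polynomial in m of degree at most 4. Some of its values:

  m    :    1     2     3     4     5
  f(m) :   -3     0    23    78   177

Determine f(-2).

-12

Write f(m) = am^4 + bm³ + cm² + dm + e; the 5 given values yield a linear system in the 5 coefficients.
Solving, the leading coefficient vanishes, and f(m) = 2m³ - 2m² - 5m + 2.
Then f(-2) = -12.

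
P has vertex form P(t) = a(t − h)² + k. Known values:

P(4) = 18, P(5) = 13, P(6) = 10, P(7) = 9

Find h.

7

First differences -5, -3, -1; second difference 2 = 2a, so a = 1.
Expanding, the t-coefficient is −2ah = -2h; matching it to the data gives h = 7, and then k = 9.
So P(t) = 1(t − 7)² + 9.
Hence h = 7.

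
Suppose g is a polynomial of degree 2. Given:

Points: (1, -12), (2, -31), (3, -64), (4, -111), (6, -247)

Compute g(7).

Write g(k) = ak² + bk + c; the 5 given values yield a linear system in the 3 coefficients.
Solving, g(k) = -7k² + 2k - 7.
Then g(7) = -336.

-336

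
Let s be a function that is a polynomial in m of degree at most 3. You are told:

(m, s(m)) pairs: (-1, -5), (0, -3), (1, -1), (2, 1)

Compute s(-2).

-7

First differences: 2, 2, 2.
Level-1 differences are constant, so s has degree 1.
Fitting a degree-1 polynomial gives s(m) = 2m - 3.
Then s(-2) = -7.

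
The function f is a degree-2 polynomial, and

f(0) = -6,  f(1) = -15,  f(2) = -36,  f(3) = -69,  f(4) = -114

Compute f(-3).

First differences: -9, -21, -33, -45. Second differences: -12, -12, -12.
Level-2 differences are constant, so f has degree 2.
Fitting a degree-2 polynomial gives f(t) = -6t² - 3t - 6.
Then f(-3) = -51.

-51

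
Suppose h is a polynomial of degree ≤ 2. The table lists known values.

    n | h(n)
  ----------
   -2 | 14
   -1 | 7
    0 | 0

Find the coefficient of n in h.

First differences: -7, -7.
Level-1 differences are constant, so h has degree 1.
Fitting a degree-1 polynomial gives h(n) = -7n.
The coefficient of n is -7.

-7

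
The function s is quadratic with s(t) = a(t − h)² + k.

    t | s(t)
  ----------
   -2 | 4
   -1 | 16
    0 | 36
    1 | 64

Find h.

-3

First differences 12, 20, 28; second difference 8 = 2a, so a = 4.
Expanding, the t-coefficient is −2ah = -8h; matching it to the data gives h = -3, and then k = 0.
So s(t) = 4(t + 3)² + 0.
Hence h = -3.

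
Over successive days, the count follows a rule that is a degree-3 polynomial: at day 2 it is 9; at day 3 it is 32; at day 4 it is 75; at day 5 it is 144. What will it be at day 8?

Write the value at m as f(m).
Write f(m) = am³ + bm² + cm + d; the 4 given values yield a linear system in the 4 coefficients.
Solving, f(m) = m³ + m² - m - 1.
Then f(8) = 567.

567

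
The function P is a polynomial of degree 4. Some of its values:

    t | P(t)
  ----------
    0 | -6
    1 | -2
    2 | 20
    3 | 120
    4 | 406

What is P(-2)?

40

Write P(t) = at^4 + bt³ + ct² + dt + e; the 5 given values yield a linear system in the 5 coefficients.
Solving, P(t) = 2t^4 - 2t³ + t² + 3t - 6.
Then P(-2) = 40.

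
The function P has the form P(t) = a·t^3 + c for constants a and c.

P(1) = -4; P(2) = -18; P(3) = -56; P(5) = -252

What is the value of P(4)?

-130

From P(1) = -4 and P(2) = -18: 1a + c = -4 and 8a + c = -18.
Subtracting: 7a = -14, so a = -2; then c = -4 − (-2)·1 = -2.
So P(t) = -2t³ − 2, and P(4) = -130.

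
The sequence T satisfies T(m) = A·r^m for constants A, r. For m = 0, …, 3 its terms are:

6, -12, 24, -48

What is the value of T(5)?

-192

Consecutive ratio: -12/6 = -2, and 24/(-12) = -2, so r = -2.
Then A·(-2)^0 = 6 gives A = 6, and T(m) = 6·(-2)^m.
T(5) = 6·(-2)^5 = -192.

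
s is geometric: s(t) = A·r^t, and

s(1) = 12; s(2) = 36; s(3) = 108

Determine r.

3

Consecutive ratio: 36/12 = 3, and 108/36 = 3, so r = 3.
Then A·3^1 = 12 gives A = 4, and s(t) = 4·3^t.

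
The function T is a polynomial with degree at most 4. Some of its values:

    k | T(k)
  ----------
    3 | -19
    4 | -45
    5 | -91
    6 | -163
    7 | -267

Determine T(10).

First differences: -26, -46, -72, -104. Second differences: -20, -26, -32. Third differences: -6, -6.
Level-3 differences are constant, so T has degree 3.
Fitting a degree-3 polynomial gives T(k) = -k³ + 2k² - 3k - 1.
Then T(10) = -831.

-831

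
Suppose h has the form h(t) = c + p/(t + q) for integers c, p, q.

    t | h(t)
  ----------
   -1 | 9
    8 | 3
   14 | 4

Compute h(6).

2

(h(t) − c)(t + q) = p for each data point; the three points give a linear system in c and q, then p follows.
Solving: c = 5, q = -2, p = -12, so h(t) = 5 − 12/(t − 2).
Then h(6) = 5 − 12/4 = 2.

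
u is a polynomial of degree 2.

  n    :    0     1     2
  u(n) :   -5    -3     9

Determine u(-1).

3

Write u(n) = an² + bn + c; the 3 given values yield a linear system in the 3 coefficients.
Solving, u(n) = 5n² - 3n - 5.
Then u(-1) = 3.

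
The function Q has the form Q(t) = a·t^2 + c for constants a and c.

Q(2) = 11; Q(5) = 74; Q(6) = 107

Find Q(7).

From Q(2) = 11 and Q(5) = 74: 4a + c = 11 and 25a + c = 74.
Subtracting: 21a = 63, so a = 3; then c = 11 − 3·4 = -1.
So Q(t) = 3t² − 1, and Q(7) = 146.

146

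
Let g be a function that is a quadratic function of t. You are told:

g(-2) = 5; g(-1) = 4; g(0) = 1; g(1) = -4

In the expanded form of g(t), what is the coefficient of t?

-4

First differences: -1, -3, -5. Second differences: -2, -2.
Level-2 differences are constant, so g has degree 2.
Fitting a degree-2 polynomial gives g(t) = -t² - 4t + 1.
The coefficient of t is -4.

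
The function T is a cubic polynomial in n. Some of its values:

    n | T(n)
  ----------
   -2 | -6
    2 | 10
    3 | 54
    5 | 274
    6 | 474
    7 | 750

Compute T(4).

138

Write T(n) = an³ + bn² + cn + d; the 6 given values yield a linear system in the 4 coefficients.
Solving, T(n) = 2n³ + 2n² - 4n - 6.
Then T(4) = 138.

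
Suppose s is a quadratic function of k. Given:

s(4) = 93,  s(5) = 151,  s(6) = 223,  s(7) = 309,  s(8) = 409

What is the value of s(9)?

First differences: 58, 72, 86, 100. Second differences: 14, 14, 14.
Level-2 differences are constant, so s has degree 2.
Fitting a degree-2 polynomial gives s(k) = 7k² - 5k + 1.
Then s(9) = 523.

523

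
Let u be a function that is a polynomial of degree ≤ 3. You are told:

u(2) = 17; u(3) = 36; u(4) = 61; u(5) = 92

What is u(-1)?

Write u(m) = am³ + bm² + cm + d; the 4 given values yield a linear system in the 4 coefficients.
Solving, the leading coefficient vanishes, and u(m) = 3m² + 4m - 3.
Then u(-1) = -4.

-4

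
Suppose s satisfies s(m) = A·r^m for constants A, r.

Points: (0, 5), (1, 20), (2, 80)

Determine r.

Consecutive ratio: 20/5 = 4, and 80/20 = 4, so r = 4.
Then A·4^0 = 5 gives A = 5, and s(m) = 5·4^m.

4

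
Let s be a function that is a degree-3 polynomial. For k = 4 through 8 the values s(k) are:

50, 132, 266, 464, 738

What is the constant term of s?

First differences: 82, 134, 198, 274. Second differences: 52, 64, 76. Third differences: 12, 12.
Level-3 differences are constant, so s has degree 3.
Fitting a degree-3 polynomial gives s(k) = 2k³ - 4k² - 4k + 2.
The constant term is s(0) = 2.

2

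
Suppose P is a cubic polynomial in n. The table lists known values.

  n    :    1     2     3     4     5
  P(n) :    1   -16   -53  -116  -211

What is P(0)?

First differences: -17, -37, -63, -95. Second differences: -20, -26, -32. Third differences: -6, -6.
Level-3 differences are constant, so P has degree 3.
Fitting a degree-3 polynomial gives P(n) = -n³ - 4n² + 2n + 4.
Then P(0) = 4.

4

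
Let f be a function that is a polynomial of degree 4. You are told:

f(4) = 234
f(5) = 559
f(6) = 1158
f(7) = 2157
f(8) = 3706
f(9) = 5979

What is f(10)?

Write f(t) = at^4 + bt³ + ct² + dt + e; the 6 given values yield a linear system in the 5 coefficients.
Solving, f(t) = t^4 - t³ + t² + 8t - 6.
Then f(10) = 9174.

9174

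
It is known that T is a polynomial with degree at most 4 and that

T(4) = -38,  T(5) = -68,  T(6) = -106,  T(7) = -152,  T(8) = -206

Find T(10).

-338

Write T(n) = an^4 + bn³ + cn² + dn + e; the 5 given values yield a linear system in the 5 coefficients.
Solving, the top 2 coefficients vanish, and T(n) = -4n² + 6n + 2.
Then T(10) = -338.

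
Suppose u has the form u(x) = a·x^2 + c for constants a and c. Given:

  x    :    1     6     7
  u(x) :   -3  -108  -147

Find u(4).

-48

From u(1) = -3 and u(6) = -108: 1a + c = -3 and 36a + c = -108.
Subtracting: 35a = -105, so a = -3; then c = -3 − (-3)·1 = 0.
So u(x) = -3x² + 0, and u(4) = -48.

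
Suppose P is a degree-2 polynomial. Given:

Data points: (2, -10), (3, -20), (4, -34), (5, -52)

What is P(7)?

-100

Write P(x) = ax² + bx + c; the 4 given values yield a linear system in the 3 coefficients.
Solving, P(x) = -2x² - 2.
Then P(7) = -100.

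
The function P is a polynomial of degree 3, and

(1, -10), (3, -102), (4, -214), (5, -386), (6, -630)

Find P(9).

-1914

Write P(x) = ax³ + bx² + cx + d; the 5 given values yield a linear system in the 4 coefficients.
Solving, P(x) = -2x³ - 6x² + 4x - 6.
Then P(9) = -1914.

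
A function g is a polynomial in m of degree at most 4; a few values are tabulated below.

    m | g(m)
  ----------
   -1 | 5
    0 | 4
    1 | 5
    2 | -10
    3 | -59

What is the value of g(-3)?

First differences: -1, 1, -15, -49. Second differences: 2, -16, -34. Third differences: -18, -18.
Level-3 differences are constant, so g has degree 3.
Fitting a degree-3 polynomial gives g(m) = -3m³ + m² + 3m + 4.
Then g(-3) = 85.

85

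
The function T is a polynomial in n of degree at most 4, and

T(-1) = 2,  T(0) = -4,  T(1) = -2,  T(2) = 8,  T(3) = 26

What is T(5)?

First differences: -6, 2, 10, 18. Second differences: 8, 8, 8.
Level-2 differences are constant, so T has degree 2.
Fitting a degree-2 polynomial gives T(n) = 4n² - 2n - 4.
Then T(5) = 86.

86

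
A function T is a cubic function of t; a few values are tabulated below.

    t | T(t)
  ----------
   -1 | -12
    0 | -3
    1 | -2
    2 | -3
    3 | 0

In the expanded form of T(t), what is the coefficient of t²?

Write T(t) = at³ + bt² + ct + d; the 5 given values yield a linear system in the 4 coefficients.
Solving, T(t) = t³ - 4t² + 4t - 3.
The coefficient of t² is -4.

-4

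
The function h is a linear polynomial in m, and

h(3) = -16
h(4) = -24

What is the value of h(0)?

8

Write h(m) = am + b; the 2 given values yield a linear system in the 2 coefficients.
Solving, h(m) = -8m + 8.
Then h(0) = 8.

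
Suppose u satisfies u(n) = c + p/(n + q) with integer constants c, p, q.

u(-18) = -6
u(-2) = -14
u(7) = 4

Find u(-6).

-9

(u(n) − c)(n + q) = p for each data point; the three points give a linear system in c and q, then p follows.
Solving: c = -4, q = -2, p = 40, so u(n) = -4 + 40/(n − 2).
Then u(-6) = -4 + 40/(-8) = -9.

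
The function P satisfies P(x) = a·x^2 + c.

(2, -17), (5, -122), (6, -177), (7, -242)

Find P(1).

From P(2) = -17 and P(5) = -122: 4a + c = -17 and 25a + c = -122.
Subtracting: 21a = -105, so a = -5; then c = -17 − (-5)·4 = 3.
So P(x) = -5x² + 3, and P(1) = -2.

-2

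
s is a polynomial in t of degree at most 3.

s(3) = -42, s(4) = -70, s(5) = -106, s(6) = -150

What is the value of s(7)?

-202

First differences: -28, -36, -44. Second differences: -8, -8.
Level-2 differences are constant, so s has degree 2.
Fitting a degree-2 polynomial gives s(t) = -4t² - 6.
Then s(7) = -202.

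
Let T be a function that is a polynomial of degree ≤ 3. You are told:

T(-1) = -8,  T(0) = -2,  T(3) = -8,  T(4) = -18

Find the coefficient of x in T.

4

Write T(x) = ax³ + bx² + cx + d; the 4 given values yield a linear system in the 4 coefficients.
Solving, the leading coefficient vanishes, and T(x) = -2x² + 4x - 2.
The coefficient of x is 4.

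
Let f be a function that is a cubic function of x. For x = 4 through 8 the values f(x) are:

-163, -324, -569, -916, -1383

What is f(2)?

-21

Write f(x) = ax³ + bx² + cx + d; the 5 given values yield a linear system in the 4 coefficients.
Solving, f(x) = -3x³ + 3x² - 5x + 1.
Then f(2) = -21.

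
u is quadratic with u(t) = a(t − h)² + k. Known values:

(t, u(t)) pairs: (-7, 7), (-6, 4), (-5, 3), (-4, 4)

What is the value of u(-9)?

19

First differences -3, -1, 1; second difference 2 = 2a, so a = 1.
Expanding, the t-coefficient is −2ah = -2h; matching it to the data gives h = -5, and then k = 3.
So u(t) = 1(t + 5)² + 3.
u(-9) = 1·(-4)² + 3 = 19.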